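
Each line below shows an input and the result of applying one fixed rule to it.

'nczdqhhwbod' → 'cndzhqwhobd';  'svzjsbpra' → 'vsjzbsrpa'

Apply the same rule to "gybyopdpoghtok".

ygybpopdgothko

The pattern: swap each adjacent pair of characters (1↔2, 3↔4, ...).
Applying that to "gybyopdpoghtok" gives "ygybpopdgothko".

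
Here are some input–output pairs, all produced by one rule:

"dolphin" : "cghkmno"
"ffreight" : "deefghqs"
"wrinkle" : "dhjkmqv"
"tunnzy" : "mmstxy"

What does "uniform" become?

ehlmnqt

Each output is the input with this applied: shift every letter 1 place backward in the alphabet (wrapping around), then sort the characters into alphabetical order.
"uniform" → "tmhenql" → "ehlmnqt".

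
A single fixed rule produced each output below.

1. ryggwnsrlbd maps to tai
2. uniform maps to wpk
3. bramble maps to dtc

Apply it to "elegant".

gng

In each case the input is transformed by: shift every letter 2 places forward in the alphabet (wrapping around), then keep only the first 3 characters.
On "elegant": the first step gives "gngicpv", and the second then gives "gng".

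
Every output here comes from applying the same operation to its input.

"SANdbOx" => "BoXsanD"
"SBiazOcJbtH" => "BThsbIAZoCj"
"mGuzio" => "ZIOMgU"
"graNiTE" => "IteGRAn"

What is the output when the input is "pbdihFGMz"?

gmZPBDIHf

The rule is to move the last 3 characters to the front (rotate right by 3), then flip the case of every letter.
Starting from "pbdihFGMz": after the first operation, "GMzpbdihF"; after the second, "gmZPBDIHf".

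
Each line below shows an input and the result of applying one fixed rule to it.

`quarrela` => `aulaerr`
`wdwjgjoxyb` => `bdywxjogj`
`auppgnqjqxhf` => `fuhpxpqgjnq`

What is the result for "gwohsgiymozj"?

jwzoohmsygi

Rule — take characters alternately from the front and the back (1st, last, 2nd, 2nd-last, ...), then delete the first character.
Working it through for "gwohsgiymozj": intermediate "gjwzoohmsygi", final "jwzoohmsygi".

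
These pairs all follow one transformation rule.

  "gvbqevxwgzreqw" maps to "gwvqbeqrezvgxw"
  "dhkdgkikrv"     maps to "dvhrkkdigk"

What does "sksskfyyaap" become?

spkasasykyf

Each output is the input with this applied: take characters alternately from the front and the back (1st, last, 2nd, 2nd-last, ...).
Doing the same to "sksskfyyaap": "spkasasykyf".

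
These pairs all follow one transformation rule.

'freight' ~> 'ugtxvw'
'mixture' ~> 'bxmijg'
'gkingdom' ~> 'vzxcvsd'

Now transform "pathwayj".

epiwlpn

In each case the input is transformed by: delete the last character, then shift every letter 11 places backward in the alphabet (wrapping around).
"pathwayj" → "epiwlpn".
(Check on "mixture": → "mixtur" → "bxmijg" ✓)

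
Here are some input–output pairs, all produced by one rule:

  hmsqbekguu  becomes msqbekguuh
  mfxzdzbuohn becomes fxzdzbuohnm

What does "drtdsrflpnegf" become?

rtdsrflpnegfd

The pattern: move the first character to the end.
So "drtdsrflpnegf" becomes "rtdsrflpnegfd".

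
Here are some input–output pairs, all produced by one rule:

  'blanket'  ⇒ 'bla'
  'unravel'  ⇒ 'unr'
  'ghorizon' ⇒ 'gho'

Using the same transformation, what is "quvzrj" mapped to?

quv

The transformation: keep only the first 3 characters.
So "quvzrj" becomes "quv".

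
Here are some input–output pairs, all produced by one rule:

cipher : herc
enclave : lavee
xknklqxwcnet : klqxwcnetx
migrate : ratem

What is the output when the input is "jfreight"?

eightj

The rule is to move the first character to the end, then delete the first 2 characters.
"jfreight" → "eightj".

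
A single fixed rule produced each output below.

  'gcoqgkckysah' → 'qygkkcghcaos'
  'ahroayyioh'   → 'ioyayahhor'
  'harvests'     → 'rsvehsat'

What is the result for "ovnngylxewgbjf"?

ggwyelxofvjnbn

Each output is the input with this applied: take characters alternately from the front and the back (1st, last, 2nd, 2nd-last, ...), then swap the front and back halves of the string.
"ovnngylxewgbjf" → "ggwyelxofvjnbn".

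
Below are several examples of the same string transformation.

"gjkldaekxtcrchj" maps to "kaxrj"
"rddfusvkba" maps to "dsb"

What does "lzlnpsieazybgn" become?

The transformation: keep one character in every 3, starting at position 3 (positions 3rd, 6th, 9th, ...).
So "lzlnpsieazybgn" becomes "lsab".

lsab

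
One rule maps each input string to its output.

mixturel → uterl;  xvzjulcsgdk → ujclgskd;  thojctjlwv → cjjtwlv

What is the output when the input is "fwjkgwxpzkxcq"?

In each case the input is transformed by: delete the first 3 characters, then swap each adjacent pair of characters (1↔2, 3↔4, ...).
For "fwjkgwxpzkxcq", step one produces "kgwxpzkxcq"; step two turns that into "gkxwzpxkqc".
(Check on "xvzjulcsgdk": → "julcsgdk" → "ujclgskd" ✓)

gkxwzpxkqc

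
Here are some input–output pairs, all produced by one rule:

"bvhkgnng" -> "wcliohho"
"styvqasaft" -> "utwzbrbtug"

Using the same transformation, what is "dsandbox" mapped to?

Rule — swap each adjacent pair of characters (1↔2, 3↔4, ...), then shift every letter 1 place forward in the alphabet (wrapping around).
Applying both steps to "dsandbox": "sdnabdxo", then "teobceyp".
(Check on "styvqasaft": → "tsvyaqastf" → "utwzbrbtug" ✓)

teobceyp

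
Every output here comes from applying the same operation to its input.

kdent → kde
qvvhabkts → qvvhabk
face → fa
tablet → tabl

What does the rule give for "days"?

da

What's happening: delete the last 2 characters.
For "days" the result is "da".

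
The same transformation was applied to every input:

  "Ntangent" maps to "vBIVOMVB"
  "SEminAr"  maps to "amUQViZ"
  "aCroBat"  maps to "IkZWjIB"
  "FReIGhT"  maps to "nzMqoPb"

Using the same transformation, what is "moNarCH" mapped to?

UWvIZkp

What's happening: flip the case of every letter, then shift every letter 8 places forward in the alphabet (wrapping around).
Starting from "moNarCH": after the first operation, "MOnARch"; after the second, "UWvIZkp".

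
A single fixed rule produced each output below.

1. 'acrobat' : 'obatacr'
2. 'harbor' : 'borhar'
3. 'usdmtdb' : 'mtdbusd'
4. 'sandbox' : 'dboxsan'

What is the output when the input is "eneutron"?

utronene

Looking at the pairs, the operation is to move the first 3 characters to the end (rotate left by 3).
Doing the same to "eneutron": "utronene".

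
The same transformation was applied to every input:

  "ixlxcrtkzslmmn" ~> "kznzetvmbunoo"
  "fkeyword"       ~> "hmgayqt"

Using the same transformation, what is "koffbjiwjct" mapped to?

mqhhdlkyle

Each output is the input with this applied: delete the last character, then shift every letter 2 places forward in the alphabet (wrapping around).
Starting from "koffbjiwjct": after the first operation, "koffbjiwjc"; after the second, "mqhhdlkyle".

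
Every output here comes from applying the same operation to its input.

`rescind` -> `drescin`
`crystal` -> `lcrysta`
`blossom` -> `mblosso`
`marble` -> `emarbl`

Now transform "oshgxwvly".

Looking at the pairs, the operation is to move the last character to the front.
Doing the same to "oshgxwvly": "yoshgxwvl".

yoshgxwvl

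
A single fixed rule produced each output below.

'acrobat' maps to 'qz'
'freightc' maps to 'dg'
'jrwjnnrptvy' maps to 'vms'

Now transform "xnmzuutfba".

Each output is the input with this applied: shift every letter 1 place backward in the alphabet (wrapping around), then keep one character in every 3, starting at position 3 (positions 3rd, 6th, 9th, ...).
"xnmzuutfba" → "wmlyttseaz" → "lta".

lta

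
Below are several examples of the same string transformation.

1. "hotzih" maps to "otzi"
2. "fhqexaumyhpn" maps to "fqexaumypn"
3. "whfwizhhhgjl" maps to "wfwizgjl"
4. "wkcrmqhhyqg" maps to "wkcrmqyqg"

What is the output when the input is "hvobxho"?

What's happening: remove every "h".
Doing the same to "hvobxho": "vobxo".

vobxo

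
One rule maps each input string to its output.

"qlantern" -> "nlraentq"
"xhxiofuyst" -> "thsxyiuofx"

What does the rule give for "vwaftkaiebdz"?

zwdabfetikav

The pattern: take characters alternately from the front and the back (1st, last, 2nd, 2nd-last, ...), then move the first character to the end.
Starting from "vwaftkaiebdz": after the first operation, "vzwdabfetika"; after the second, "zwdabfetikav".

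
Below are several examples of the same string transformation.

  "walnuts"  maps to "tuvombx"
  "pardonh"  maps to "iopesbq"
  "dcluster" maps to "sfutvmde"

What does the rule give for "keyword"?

espxzfl

In each case the input is transformed by: shift every letter 1 place forward in the alphabet (wrapping around), then reverse the string.
"keyword" → "lfzxpse" → "espxzfl".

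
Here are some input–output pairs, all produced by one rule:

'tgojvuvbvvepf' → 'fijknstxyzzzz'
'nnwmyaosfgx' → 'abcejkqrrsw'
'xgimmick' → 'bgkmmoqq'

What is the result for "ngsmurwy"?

ackqrvwy

The pattern: shift every letter 4 places forward in the alphabet (wrapping around), then sort the characters into alphabetical order.
Working it through for "ngsmurwy": intermediate "rkwqyvac", final "ackqrvwy".
(Check on "xgimmick": → "bkmqqmgo" → "bgkmmoqq" ✓)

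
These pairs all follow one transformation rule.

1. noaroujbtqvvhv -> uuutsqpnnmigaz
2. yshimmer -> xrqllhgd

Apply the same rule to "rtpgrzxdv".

The transformation: sort the characters into reverse alphabetical order, then shift every letter 1 place backward in the alphabet (wrapping around).
Working it through for "rtpgrzxdv": intermediate "zxvtrrpgd", final "ywusqqofc".

ywusqqofc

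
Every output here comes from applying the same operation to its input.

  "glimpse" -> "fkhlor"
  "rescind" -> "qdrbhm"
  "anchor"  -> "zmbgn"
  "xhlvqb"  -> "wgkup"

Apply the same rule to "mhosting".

The transformation: delete the last character, then shift every letter 1 place backward in the alphabet (wrapping around).
Applying both steps to "mhosting": "mhostin", then "lgnrshm".
(Check on "anchor": → "ancho" → "zmbgn" ✓)

lgnrshm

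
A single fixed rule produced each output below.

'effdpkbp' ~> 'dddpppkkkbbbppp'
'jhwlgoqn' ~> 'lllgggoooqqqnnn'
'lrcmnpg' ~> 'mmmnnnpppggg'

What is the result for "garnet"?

The rule is to delete the first 3 characters, then repeat every character 3 times.
So "garnet" becomes "nnneeettt".

nnneeettt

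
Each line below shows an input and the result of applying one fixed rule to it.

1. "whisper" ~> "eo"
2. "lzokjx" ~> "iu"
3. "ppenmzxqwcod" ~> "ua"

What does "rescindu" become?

In each case the input is transformed by: shift every letter 3 places backward in the alphabet (wrapping around), then keep only the vowels.
Starting from "rescindu": after the first operation, "obpzfkar"; after the second, "oa".

oa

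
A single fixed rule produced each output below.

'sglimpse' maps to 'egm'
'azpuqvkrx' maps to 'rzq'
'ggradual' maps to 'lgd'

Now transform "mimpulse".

eiu

The transformation: keep one character in every 3, starting at position 2 (positions 2nd, 5th, 8th, ...), then move the last character to the front.
"mimpulse" → "iue" → "eiu".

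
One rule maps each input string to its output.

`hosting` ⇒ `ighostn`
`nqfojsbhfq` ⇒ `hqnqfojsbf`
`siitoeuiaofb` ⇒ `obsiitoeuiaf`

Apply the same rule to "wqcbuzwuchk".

The transformation: move the last 2 characters to the front (rotate right by 2), then swap the first and last characters.
On "wqcbuzwuchk": the first step gives "hkwqcbuzwuc", and the second then gives "ckwqcbuzwuh".

ckwqcbuzwuh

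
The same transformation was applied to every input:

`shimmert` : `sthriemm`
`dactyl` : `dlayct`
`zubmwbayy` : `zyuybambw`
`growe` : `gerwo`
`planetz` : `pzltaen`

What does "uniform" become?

umnriof

The transformation: take characters alternately from the front and the back (1st, last, 2nd, 2nd-last, ...).
On "uniform" that produces "umnriof".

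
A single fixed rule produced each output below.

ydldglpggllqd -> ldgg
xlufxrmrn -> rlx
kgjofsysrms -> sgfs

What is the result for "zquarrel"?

lqr

In each case the input is transformed by: keep one character in every 3, starting at position 2 (positions 2nd, 5th, 8th, ...), then move the last character to the front.
Applying both steps to "zquarrel": "qrl", then "lqr".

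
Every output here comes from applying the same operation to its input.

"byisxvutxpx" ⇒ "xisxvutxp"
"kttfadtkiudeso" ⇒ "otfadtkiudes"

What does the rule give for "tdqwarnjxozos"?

Rule — delete the first 2 characters, then move the last character to the front.
"tdqwarnjxozos" → "qwarnjxozos" → "sqwarnjxozo".
(Check on "byisxvutxpx": → "isxvutxpx" → "xisxvutxp" ✓)

sqwarnjxozo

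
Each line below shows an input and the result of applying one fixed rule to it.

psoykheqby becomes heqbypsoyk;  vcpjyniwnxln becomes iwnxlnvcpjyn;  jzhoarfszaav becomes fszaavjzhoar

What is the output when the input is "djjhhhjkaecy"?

Rule — swap the front and back halves of the string.
So "djjhhhjkaecy" becomes "jkaecydjjhhh".

jkaecydjjhhh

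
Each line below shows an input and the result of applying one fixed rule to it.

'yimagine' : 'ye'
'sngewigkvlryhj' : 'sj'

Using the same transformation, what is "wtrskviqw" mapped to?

What's happening: take characters alternately from the front and the back (1st, last, 2nd, 2nd-last, ...), then keep only the first 2 characters.
On "wtrskviqw": the first step gives "wwtqrisvk", and the second then gives "ww".

ww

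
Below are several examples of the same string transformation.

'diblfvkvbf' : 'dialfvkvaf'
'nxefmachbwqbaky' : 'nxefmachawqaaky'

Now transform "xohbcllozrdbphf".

Rule — replace every "b" with "a".
On "xohbcllozrdbphf" that produces "xohacllozrdaphf".

xohacllozrdaphf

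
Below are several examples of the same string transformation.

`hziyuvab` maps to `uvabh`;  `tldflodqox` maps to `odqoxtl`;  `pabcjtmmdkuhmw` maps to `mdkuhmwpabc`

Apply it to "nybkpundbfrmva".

dbfrmvanybk

The rule is to swap the front and back halves of the string, then delete the last 3 characters.
Applying both steps to "nybkpundbfrmva": "dbfrmvanybkpun", then "dbfrmvanybk".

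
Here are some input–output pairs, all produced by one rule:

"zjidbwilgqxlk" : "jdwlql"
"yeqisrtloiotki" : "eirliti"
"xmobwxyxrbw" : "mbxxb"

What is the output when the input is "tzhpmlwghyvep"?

zplgye

Each output is the input with this applied: keep every other character starting from the second (positions 2nd, 4th, 6th, ...).
So "tzhpmlwghyvep" becomes "zplgye".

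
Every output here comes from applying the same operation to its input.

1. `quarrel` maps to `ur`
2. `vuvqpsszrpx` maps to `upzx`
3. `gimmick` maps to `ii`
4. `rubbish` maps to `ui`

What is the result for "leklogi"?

eo

Rule — keep one character in every 3, starting at position 2 (positions 2nd, 5th, 8th, ...).
On "leklogi" that produces "eo".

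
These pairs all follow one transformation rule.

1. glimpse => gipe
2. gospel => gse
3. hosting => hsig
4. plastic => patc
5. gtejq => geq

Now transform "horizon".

Looking at the pairs, the operation is to keep every other character starting from the first (positions 1st, 3rd, 5th, ...).
Applying that to "horizon" gives "hrzn".

hrzn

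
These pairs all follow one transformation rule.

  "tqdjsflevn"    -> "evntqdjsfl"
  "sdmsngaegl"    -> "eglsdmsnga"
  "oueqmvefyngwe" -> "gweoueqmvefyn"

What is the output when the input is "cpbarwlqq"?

Looking at the pairs, the operation is to move the last 3 characters to the front (rotate right by 3).
Doing the same to "cpbarwlqq": "lqqcpbarw".

lqqcpbarw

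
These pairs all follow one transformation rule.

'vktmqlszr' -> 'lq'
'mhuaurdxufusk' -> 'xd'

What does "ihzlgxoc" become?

lg

The transformation: take characters alternately from the front and the back (1st, last, 2nd, 2nd-last, ...), then keep only the last 2 characters.
On "ihzlgxoc": the first step gives "ichozxlg", and the second then gives "lg".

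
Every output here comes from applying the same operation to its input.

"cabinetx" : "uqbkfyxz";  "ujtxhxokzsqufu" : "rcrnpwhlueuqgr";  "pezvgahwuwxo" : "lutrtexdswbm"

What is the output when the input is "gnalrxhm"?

In each case the input is transformed by: shift every letter 3 places backward in the alphabet (wrapping around), then reverse the string.
For "gnalrxhm", step one produces "dkxiouej"; step two turns that into "jeuoixkd".

jeuoixkd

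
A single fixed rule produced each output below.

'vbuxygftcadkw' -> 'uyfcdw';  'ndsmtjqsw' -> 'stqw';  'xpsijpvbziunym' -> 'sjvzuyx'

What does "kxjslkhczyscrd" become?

The pattern: move the first character to the end, then keep every other character starting from the second (positions 2nd, 4th, 6th, ...).
"kxjslkhczyscrd" → "xjslkhczyscrdk" → "jlhzsrk".
(Check on "xpsijpvbziunym": → "psijpvbziunymx" → "sjvzuyx" ✓)

jlhzsrk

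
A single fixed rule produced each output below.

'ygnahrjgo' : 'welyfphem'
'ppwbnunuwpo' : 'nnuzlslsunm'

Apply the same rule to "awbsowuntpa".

yuzqmuslrny

Rule — shift every letter 2 places backward in the alphabet (wrapping around).
Doing the same to "awbsowuntpa": "yuzqmuslrny".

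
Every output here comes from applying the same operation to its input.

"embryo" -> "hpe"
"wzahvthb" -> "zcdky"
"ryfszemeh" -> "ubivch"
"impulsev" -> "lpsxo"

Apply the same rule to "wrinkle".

zulq

Rule — shift every letter 3 places forward in the alphabet (wrapping around), then delete the last 3 characters.
"wrinkle" → "zulqnoh" → "zulq".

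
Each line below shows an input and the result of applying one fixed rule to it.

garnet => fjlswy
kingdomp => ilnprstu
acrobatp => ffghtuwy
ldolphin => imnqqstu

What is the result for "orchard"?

fhimtww

The pattern: shift every letter 5 places forward in the alphabet (wrapping around), then sort the characters into alphabetical order.
On "orchard" that produces "fhimtww".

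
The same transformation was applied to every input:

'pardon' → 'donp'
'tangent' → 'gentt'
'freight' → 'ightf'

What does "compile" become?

pilec

What's happening: move the first 3 characters to the end (rotate left by 3), then delete the last 2 characters.
On "compile": the first step gives "pilecom", and the second then gives "pilec".
(Check on "freight": → "ightfre" → "ightf" ✓)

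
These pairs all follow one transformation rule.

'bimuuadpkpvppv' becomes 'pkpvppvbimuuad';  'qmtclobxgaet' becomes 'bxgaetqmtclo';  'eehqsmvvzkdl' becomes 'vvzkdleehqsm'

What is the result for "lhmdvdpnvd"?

dpnvdlhmdv

Each output is the input with this applied: swap the front and back halves of the string.
Applying that to "lhmdvdpnvd" gives "dpnvdlhmdv".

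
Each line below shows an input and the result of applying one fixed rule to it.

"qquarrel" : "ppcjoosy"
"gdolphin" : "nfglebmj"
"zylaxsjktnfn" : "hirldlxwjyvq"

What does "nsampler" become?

The pattern: swap the front and back halves of the string, then shift every letter 2 places backward in the alphabet (wrapping around).
"nsampler" → "plernsam" → "njcplqyk".
(Check on "qquarrel": → "rrelqqua" → "ppcjoosy" ✓)

njcplqyk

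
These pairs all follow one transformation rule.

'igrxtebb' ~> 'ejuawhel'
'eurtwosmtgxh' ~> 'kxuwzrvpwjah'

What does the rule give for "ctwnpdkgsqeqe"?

hwzqsgnjvthtf

The rule is to shift every letter 3 places forward in the alphabet (wrapping around), then swap the first and last characters.
"ctwnpdkgsqeqe" → "fwzqsgnjvthth" → "hwzqsgnjvthtf".
(Check on "igrxtebb": → "ljuawhee" → "ejuawhel" ✓)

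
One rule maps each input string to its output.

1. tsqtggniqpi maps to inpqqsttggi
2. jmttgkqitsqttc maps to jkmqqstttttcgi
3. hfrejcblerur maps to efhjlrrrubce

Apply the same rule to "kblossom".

In each case the input is transformed by: sort the characters into alphabetical order, then move the first 3 characters to the end (rotate left by 3).
"kblossom" → "bklmooss" → "moossbkl".

moossbkl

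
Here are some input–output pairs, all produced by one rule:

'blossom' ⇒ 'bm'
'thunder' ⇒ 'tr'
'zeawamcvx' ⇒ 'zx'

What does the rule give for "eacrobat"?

Each output is the input with this applied: take characters alternately from the front and the back (1st, last, 2nd, 2nd-last, ...), then keep only the first 2 characters.
Applying both steps to "eacrobat": "etaacbro", then "et".

et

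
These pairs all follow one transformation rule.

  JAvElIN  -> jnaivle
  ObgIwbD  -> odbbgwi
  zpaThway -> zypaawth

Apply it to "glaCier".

grleaic

The pattern: take characters alternately from the front and the back (1st, last, 2nd, 2nd-last, ...), then convert every letter to lowercase.
Starting from "glaCier": after the first operation, "grleaiC"; after the second, "grleaic".
(Check on "JAvElIN": → "JNAIvlE" → "jnaivle" ✓)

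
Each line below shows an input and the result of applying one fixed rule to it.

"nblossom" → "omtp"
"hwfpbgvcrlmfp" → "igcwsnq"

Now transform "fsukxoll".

The transformation: shift every letter 1 place forward in the alphabet (wrapping around), then keep every other character starting from the first (positions 1st, 3rd, 5th, ...).
On "fsukxoll" that produces "gvym".
(Check on "nblossom": → "ocmpttpn" → "omtp" ✓)

gvym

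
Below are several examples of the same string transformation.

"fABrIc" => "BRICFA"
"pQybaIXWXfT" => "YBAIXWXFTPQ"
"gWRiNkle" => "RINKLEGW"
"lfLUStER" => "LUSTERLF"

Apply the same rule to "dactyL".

CTYLDA

Rule — move the first 2 characters to the end (rotate left by 2), then convert every letter to uppercase.
Starting from "dactyL": after the first operation, "ctyLda"; after the second, "CTYLDA".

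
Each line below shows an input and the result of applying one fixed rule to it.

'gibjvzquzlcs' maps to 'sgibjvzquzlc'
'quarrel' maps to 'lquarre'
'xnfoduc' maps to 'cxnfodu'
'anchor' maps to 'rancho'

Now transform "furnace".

efurnac

Each output is the input with this applied: move the last character to the front.
So "furnace" becomes "efurnac".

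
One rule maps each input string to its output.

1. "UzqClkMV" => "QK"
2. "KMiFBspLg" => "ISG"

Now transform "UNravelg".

RE

What's happening: keep one character in every 3, starting at position 3 (positions 3rd, 6th, 9th, ...), then convert every letter to uppercase.
On "UNravelg": the first step gives "re", and the second then gives "RE".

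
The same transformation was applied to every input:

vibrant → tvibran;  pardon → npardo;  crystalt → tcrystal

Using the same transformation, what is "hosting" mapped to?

Rule — move the last character to the front.
"hosting" → "ghostin".

ghostin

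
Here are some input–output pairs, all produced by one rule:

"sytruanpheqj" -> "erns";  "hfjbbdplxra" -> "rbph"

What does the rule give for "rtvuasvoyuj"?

uuvr

Each output is the input with this applied: keep one character in every 3, starting at position 1 (positions 1st, 4th, 7th, ...), then swap the first and last characters.
On "rtvuasvoyuj" that produces "uuvr".
(Check on "sytruanpheqj": → "srne" → "erns" ✓)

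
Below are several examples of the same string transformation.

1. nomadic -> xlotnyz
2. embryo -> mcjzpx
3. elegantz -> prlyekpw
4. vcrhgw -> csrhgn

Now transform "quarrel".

lccpwbf

In each case the input is transformed by: shift every letter 11 places forward in the alphabet (wrapping around), then move the first 2 characters to the end (rotate left by 2).
So "quarrel" becomes "lccpwbf".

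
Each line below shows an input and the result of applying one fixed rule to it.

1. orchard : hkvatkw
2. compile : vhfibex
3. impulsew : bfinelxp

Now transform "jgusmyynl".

cznlfrrge

The pattern: shift every letter 7 places backward in the alphabet (wrapping around).
Applying that to "jgusmyynl" gives "cznlfrrge".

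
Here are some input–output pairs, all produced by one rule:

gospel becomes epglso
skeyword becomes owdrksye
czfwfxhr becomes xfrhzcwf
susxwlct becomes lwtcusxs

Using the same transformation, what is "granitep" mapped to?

The rule is to swap the front and back halves of the string, then swap each adjacent pair of characters (1↔2, 3↔4, ...).
Applying both steps to "granitep": "itepgran", then "tipergna".
(Check on "skeyword": → "wordskey" → "owdrksye" ✓)

tipergna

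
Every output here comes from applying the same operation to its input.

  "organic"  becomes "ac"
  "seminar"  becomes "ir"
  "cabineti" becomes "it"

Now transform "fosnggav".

na

The transformation: keep one character in every 3, starting at position 1 (positions 1st, 4th, 7th, ...), then delete the first character.
On "fosnggav" that produces "na".
(Check on "cabineti": → "cit" → "it" ✓)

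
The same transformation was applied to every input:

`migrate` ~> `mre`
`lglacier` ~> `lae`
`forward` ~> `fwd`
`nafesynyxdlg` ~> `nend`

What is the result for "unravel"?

Looking at the pairs, the operation is to keep one character in every 3, starting at position 1 (positions 1st, 4th, 7th, ...).
On "unravel" that produces "ual".

ual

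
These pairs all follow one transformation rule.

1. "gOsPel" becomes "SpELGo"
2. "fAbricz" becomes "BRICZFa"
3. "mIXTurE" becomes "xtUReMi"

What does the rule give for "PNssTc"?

What's happening: move the first 2 characters to the end (rotate left by 2), then flip the case of every letter.
So "PNssTc" becomes "SStCpn".

SStCpn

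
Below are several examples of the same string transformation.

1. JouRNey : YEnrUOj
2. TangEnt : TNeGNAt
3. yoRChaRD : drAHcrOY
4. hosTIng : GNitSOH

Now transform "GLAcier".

Rule — reverse the string, then flip the case of every letter.
Applying both steps to "GLAcier": "reicALG", then "REICalg".

REICalg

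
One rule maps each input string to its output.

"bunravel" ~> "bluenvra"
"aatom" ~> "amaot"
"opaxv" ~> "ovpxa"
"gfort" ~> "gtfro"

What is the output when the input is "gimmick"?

Rule — take characters alternately from the front and the back (1st, last, 2nd, 2nd-last, ...).
On "gimmick" that produces "gkicmim".

gkicmim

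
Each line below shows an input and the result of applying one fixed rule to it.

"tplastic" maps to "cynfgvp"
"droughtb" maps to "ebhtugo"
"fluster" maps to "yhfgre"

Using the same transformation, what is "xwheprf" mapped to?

The rule is to delete the first character, then shift every letter 13 places forward in the alphabet (wrapping around) — i.e. ROT13.
For "xwheprf" the result is "jurces".

jurces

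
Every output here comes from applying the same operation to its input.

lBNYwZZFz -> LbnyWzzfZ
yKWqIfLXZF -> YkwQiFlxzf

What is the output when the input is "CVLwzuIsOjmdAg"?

The rule is to flip the case of every letter.
Applying that to "CVLwzuIsOjmdAg" gives "cvlWZUiSoJMDaG".

cvlWZUiSoJMDaG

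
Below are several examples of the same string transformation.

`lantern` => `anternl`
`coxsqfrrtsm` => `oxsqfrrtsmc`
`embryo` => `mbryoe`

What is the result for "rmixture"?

mixturer

The transformation: move the first character to the end.
Applying that to "rmixture" gives "mixturer".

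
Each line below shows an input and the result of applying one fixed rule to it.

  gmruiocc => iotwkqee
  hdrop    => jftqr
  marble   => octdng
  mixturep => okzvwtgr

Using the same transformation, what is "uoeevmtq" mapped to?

wqggxovs

Rule — shift every letter 2 places forward in the alphabet (wrapping around).
So "uoeevmtq" becomes "wqggxovs".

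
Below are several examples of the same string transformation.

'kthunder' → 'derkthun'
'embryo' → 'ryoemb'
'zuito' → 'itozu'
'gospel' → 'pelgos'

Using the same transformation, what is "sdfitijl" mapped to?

Looking at the pairs, the operation is to move the last 3 characters to the front (rotate right by 3).
"sdfitijl" → "ijlsdfit".

ijlsdfit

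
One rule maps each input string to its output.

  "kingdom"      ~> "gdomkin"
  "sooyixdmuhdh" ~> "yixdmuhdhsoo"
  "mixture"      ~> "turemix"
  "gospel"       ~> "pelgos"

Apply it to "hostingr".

tingrhos

The rule is to move the first 3 characters to the end (rotate left by 3).
Applying that to "hostingr" gives "tingrhos".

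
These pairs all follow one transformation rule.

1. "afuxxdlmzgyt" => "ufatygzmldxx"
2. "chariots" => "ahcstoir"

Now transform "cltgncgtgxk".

tlckxgtgcng

In each case the input is transformed by: reverse the string, then move the last 3 characters to the front (rotate right by 3).
Working it through for "cltgncgtgxk": intermediate "kxgtgcngtlc", final "tlckxgtgcng".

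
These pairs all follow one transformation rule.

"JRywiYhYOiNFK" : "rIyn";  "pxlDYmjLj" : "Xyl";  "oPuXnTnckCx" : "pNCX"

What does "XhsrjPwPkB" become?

HJp

Each output is the input with this applied: keep one character in every 3, starting at position 2 (positions 2nd, 5th, 8th, ...), then flip the case of every letter.
On "XhsrjPwPkB": the first step gives "hjP", and the second then gives "HJp".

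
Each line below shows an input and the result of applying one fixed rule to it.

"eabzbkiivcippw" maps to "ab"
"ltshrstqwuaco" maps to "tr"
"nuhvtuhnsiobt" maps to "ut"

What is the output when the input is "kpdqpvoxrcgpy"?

pp

In each case the input is transformed by: keep one character in every 3, starting at position 2 (positions 2nd, 5th, 8th, ...), then keep only the first 2 characters.
Doing the same to "kpdqpvoxrcgpy": "pp".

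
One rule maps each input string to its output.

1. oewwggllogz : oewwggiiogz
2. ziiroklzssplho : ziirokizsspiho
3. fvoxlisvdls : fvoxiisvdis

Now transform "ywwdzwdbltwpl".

The rule is to replace every "l" with "i".
Doing the same to "ywwdzwdbltwpl": "ywwdzwdbitwpi".

ywwdzwdbitwpi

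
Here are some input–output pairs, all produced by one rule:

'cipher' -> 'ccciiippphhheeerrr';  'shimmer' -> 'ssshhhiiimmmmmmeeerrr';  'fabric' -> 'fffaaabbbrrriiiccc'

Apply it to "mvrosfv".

What's happening: repeat every character 3 times.
Applying that to "mvrosfv" gives "mmmvvvrrrooosssfffvvv".

mmmvvvrrrooosssfffvvv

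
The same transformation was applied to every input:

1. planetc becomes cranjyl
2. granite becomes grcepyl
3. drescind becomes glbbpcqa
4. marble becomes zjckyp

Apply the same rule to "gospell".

cjjemqn

The pattern: shift every letter 2 places backward in the alphabet (wrapping around), then move the last 3 characters to the front (rotate right by 3).
On "gospell": the first step gives "emqncjj", and the second then gives "cjjemqn".
(Check on "granite": → "epylgrc" → "grcepyl" ✓)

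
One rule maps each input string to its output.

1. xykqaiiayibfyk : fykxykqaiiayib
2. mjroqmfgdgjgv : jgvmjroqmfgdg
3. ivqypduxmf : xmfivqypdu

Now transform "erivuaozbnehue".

The pattern: move the last 3 characters to the front (rotate right by 3).
On "erivuaozbnehue" that produces "hueerivuaozbne".

hueerivuaozbne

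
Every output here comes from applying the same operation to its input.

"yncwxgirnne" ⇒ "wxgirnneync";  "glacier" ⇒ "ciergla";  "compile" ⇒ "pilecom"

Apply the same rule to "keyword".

The rule is to move the first 3 characters to the end (rotate left by 3).
"keyword" → "wordkey".

wordkey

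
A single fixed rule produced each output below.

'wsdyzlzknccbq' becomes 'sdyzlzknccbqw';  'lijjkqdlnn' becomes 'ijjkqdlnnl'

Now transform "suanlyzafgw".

uanlyzafgws

Rule — move the first character to the end.
On "suanlyzafgw" that produces "uanlyzafgws".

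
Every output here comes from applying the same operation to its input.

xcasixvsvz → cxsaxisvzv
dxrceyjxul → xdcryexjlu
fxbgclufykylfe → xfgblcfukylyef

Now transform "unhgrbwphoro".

Rule — swap each adjacent pair of characters (1↔2, 3↔4, ...).
So "unhgrbwphoro" becomes "nughbrpwohor".

nughbrpwohor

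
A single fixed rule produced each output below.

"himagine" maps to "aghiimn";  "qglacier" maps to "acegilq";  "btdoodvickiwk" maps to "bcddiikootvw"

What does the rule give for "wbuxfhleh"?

In each case the input is transformed by: delete the last character, then sort the characters into alphabetical order.
Starting from "wbuxfhleh": after the first operation, "wbuxfhle"; after the second, "befhluwx".

befhluwx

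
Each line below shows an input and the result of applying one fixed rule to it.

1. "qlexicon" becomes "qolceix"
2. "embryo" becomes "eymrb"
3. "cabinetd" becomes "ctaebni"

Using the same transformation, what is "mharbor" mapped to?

mohbar

In each case the input is transformed by: delete the last character, then take characters alternately from the front and the back (1st, last, 2nd, 2nd-last, ...).
"mharbor" → "mharbo" → "mohbar".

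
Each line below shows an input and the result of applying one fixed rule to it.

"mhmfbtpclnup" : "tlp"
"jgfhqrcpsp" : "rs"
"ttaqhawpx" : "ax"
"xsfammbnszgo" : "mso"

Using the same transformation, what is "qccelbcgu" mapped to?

bu

Looking at the pairs, the operation is to keep one character in every 3, starting at position 3 (positions 3rd, 6th, 9th, ...), then delete the first character.
Starting from "qccelbcgu": after the first operation, "cbu"; after the second, "bu".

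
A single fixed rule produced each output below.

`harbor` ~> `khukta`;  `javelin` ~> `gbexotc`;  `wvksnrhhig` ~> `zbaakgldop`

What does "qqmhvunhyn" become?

gragnoafjj

In each case the input is transformed by: shift every letter 7 places backward in the alphabet (wrapping around), then reverse the string.
Applying both steps to "qqmhvunhyn": "jjfaongarg", then "gragnoafjj".
(Check on "wvksnrhhig": → "podlgkaabz" → "zbaakgldop" ✓)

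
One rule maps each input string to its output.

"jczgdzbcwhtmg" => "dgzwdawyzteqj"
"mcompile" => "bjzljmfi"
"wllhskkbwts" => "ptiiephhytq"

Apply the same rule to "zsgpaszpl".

Each output is the input with this applied: shift every letter 3 places backward in the alphabet (wrapping around), then move the last character to the front.
"zsgpaszpl" → "wpdmxpwmi" → "iwpdmxpwm".

iwpdmxpwm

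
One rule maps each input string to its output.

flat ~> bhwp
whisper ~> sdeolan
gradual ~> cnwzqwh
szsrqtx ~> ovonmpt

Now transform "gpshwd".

clodsz

Each output is the input with this applied: shift every letter 4 places backward in the alphabet (wrapping around).
For "gpshwd" the result is "clodsz".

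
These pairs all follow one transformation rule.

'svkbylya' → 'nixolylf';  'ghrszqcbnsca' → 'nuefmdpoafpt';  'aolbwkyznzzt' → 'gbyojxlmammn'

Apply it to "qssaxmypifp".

cffnkzlcvsd

In each case the input is transformed by: shift every letter 13 places forward in the alphabet (wrapping around) — i.e. ROT13, then swap the first and last characters.
On "qssaxmypifp": the first step gives "dffnkzlcvsc", and the second then gives "cffnkzlcvsd".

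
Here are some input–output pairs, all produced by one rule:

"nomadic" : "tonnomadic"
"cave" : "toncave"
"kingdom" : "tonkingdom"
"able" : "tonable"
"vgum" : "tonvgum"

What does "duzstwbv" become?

The rule is to prepend "ton".
On "duzstwbv" that produces "tonduzstwbv".

tonduzstwbv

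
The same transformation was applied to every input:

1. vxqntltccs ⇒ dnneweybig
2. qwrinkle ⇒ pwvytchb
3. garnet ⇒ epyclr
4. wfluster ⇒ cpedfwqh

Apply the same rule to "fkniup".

aftyvq

Rule — shift every letter 11 places forward in the alphabet (wrapping around), then reverse the string.
On "fkniup" that produces "aftyvq".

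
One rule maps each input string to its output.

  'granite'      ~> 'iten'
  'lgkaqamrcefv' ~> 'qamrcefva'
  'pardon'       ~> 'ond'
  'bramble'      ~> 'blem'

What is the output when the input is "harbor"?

orb

The transformation: delete the first 3 characters, then move the first character to the end.
For "harbor", step one produces "bor"; step two turns that into "orb".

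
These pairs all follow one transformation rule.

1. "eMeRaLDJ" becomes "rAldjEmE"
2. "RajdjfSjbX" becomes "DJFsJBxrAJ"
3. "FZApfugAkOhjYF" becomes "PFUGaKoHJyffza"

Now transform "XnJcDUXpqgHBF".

CduxPQGhbfxNj

In each case the input is transformed by: flip the case of every letter, then move the first 3 characters to the end (rotate left by 3).
So "XnJcDUXpqgHBF" becomes "CduxPQGhbfxNj".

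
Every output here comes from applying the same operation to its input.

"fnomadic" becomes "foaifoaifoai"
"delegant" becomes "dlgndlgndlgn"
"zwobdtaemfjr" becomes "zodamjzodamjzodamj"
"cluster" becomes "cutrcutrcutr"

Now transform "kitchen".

kthnkthnkthn

Looking at the pairs, the operation is to keep every other character starting from the first (positions 1st, 3rd, 5th, ...), then write the whole string 3 times in a row.
"kitchen" → "kthnkthnkthn".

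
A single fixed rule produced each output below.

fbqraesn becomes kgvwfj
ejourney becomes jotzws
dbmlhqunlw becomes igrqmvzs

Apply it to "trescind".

What's happening: delete the last 2 characters, then shift every letter 5 places forward in the alphabet (wrapping around).
Applying both steps to "trescind": "tresci", then "ywjxhn".

ywjxhn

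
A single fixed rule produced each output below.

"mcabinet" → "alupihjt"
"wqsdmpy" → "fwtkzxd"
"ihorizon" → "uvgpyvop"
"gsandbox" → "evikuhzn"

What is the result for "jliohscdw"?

dkjzovpsq

The rule is to shift every letter 7 places forward in the alphabet (wrapping around), then reverse the string.
On "jliohscdw": the first step gives "qspvozjkd", and the second then gives "dkjzovpsq".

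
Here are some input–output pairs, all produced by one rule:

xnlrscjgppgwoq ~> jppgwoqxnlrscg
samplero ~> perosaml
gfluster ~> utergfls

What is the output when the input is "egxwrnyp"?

Each output is the input with this applied: swap the front and back halves of the string, then swap the first and last characters.
Starting from "egxwrnyp": after the first operation, "rnypegxw"; after the second, "wnypegxr".
(Check on "samplero": → "lerosamp" → "perosaml" ✓)

wnypegxr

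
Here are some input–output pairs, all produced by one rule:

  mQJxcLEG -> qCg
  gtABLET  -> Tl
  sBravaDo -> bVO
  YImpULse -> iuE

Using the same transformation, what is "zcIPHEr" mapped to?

Ch

In each case the input is transformed by: keep one character in every 3, starting at position 2 (positions 2nd, 5th, 8th, ...), then flip the case of every letter.
On "zcIPHEr" that produces "Ch".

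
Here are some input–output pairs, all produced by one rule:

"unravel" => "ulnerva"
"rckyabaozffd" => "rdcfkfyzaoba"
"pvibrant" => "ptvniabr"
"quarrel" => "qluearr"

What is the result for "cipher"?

crieph

Each output is the input with this applied: take characters alternately from the front and the back (1st, last, 2nd, 2nd-last, ...).
"cipher" → "crieph".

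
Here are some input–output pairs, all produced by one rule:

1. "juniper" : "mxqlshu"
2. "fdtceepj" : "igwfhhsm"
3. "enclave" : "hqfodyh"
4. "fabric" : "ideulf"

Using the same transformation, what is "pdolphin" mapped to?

sgrosklq

Each output is the input with this applied: shift every letter 3 places forward in the alphabet (wrapping around).
For "pdolphin" the result is "sgrosklq".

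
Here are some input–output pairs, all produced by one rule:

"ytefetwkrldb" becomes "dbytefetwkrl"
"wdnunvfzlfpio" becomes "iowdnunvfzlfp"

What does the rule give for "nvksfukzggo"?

The rule is to move the last 2 characters to the front (rotate right by 2).
Doing the same to "nvksfukzggo": "gonvksfukzg".

gonvksfukzg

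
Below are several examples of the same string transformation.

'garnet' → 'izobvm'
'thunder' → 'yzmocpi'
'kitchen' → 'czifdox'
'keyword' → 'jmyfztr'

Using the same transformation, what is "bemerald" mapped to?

vgywzhzm

The rule is to shift every letter 5 places backward in the alphabet (wrapping around), then move the last 3 characters to the front (rotate right by 3).
For "bemerald", step one produces "wzhzmvgy"; step two turns that into "vgywzhzm".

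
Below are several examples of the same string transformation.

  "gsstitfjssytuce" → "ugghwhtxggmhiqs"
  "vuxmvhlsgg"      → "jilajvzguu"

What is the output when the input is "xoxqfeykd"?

lcletsmyr

The pattern: shift every letter 12 places backward in the alphabet (wrapping around).
So "xoxqfeykd" becomes "lcletsmyr".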